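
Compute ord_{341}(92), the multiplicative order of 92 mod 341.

10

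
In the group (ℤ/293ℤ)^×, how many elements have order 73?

72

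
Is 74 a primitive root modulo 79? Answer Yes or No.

φ(79) = 79 − 1 = 78 = 2 · 3 · 13.
74 is a primitive root mod 79 iff 74^(φ(79)/q) ≢ 1 for every prime q | φ(79), i.e. q ∈ {2, 3, 13}.
74^39 ≡ 78 (mod 79)  [q = 2: ≢ 1 ✓]
74^26 ≡ 55 (mod 79)  [q = 3: ≢ 1 ✓]
74^6 ≡ 62 (mod 79)  [q = 13: ≢ 1 ✓]
Every test exponent gives a nontrivial residue, hence 74 generates the full group.

Yes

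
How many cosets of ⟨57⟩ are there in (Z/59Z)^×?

The order of 57 must divide φ(59) = 59 − 1 = 58 = 2 · 29.
Divisors of 58: 1, 2, 29, 58.
Check 57^d mod 59 for each divisor in increasing order:
57^1 ≡ 57 (mod 59)
57^2 ≡ 4 (mod 59)
57^29 ≡ 1 (mod 59) ✓
So ord_59(57) = 29, hence |⟨57⟩| = 29.
Index = |(Z/59Z)^×| / |⟨57⟩| = 58 / 29 = 2.

2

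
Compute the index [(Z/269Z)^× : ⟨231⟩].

2

By Lagrange's theorem, ord_269(231) divides φ(269) = 269 − 1 = 268 = 2^2 · 67.
Divisors of 268: 1, 2, 4, 67, 134, 268.
Test each divisor d:
231^1 ≡ 231 (mod 269)
231^2 ≡ 99 (mod 269)
231^4 ≡ 117 (mod 269)
231^67 ≡ 268 (mod 269)
231^134 ≡ 1 (mod 269) ✓
The order of 231 is 134, so the subgroup it generates has 134 elements.
The index is φ(269) / ord(231) = 268 / 134 = 2.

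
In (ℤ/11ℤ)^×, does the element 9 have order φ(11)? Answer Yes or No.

φ(11) = 11 − 1 = 10 = 2 · 5.
It suffices to check that the order of 9 is not a proper divisor of 10: compute 9^(10/q) for q ∈ {2, 5}.
9^5 ≡ 1 (mod 11)  [q = 2: ≡ 1 ✗]
9^2 ≡ 4 (mod 11)  [q = 5: ≢ 1 ✓]
9^5 ≡ 1 shows ord(9) | 5, strictly less than φ(11); not a primitive root.

No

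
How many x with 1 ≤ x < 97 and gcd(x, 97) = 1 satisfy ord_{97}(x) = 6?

2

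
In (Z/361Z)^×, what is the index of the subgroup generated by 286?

By Lagrange's theorem, ord_361(286) divides φ(361) = φ(19^2) = 19·(19−1) = 342 = 2 · 3^2 · 19.
Divisors of 342: 1, 2, 3, 6, 9, 18, 19, 38, 57, 114, 171, 342.
Test each divisor d:
286^1 ≡ 286
286^2 ≡ 210
286^3 ≡ 134
286^6 ≡ 267
286^9 ≡ 39
286^18 ≡ 77
286^19 ≡ 1
So ord_361(286) = 19, hence |⟨286⟩| = 19.
Index = |(Z/361Z)^×| / |⟨286⟩| = 342 / 19 = 18.

18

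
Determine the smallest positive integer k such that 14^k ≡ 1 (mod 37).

12

The order of 14 must divide φ(37) = 37 − 1 = 36 = 2^2 · 3^2.
Divisors of 36: 1, 2, 3, 4, 6, 9, 12, 18, 36.
Check 14^d mod 37 for each divisor in increasing order:
14^1 ≡ 14
14^2 ≡ 11
14^3 ≡ 6
14^4 ≡ 10
14^6 ≡ 36
14^9 ≡ 31
14^12 ≡ 1
Therefore the multiplicative order of 14 modulo 37 is 12.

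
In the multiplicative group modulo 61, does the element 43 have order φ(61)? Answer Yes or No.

Yes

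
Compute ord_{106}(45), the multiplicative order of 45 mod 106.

52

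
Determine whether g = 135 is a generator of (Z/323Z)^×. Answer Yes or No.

323 = 17 · 19 is a product of two distinct odd primes, so (Z/323Z)^× ≅ (Z/17Z)^× × (Z/19Z)^× is not cyclic.
No primitive root modulo 323 exists; in particular 135 is not one.

No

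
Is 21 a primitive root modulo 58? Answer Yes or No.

Yes

φ(58) = φ(2)·φ(29) = 1·28 = 28 = 2^2 · 7.
21 is a primitive root mod 58 iff 21^(φ(58)/q) ≢ 1 for every prime q | φ(58), i.e. q ∈ {2, 7}.
21^14 ≡ 57 (mod 58)  [q = 2: ≢ 1 ✓]
21^4 ≡ 7 (mod 58)  [q = 7: ≢ 1 ✓]
None equal 1, so ord_58(21) = 28: 21 is a primitive root.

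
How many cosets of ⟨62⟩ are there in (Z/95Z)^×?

2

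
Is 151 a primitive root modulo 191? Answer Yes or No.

φ(191) = 191 − 1 = 190 = 2 · 5 · 19.
It suffices to check that the order of 151 is not a proper divisor of 190: compute 151^(190/q) for q ∈ {2, 5, 19}.
151^95 ≡ 190 (mod 191)  [q = 2: ≢ 1 ✓]
151^38 ≡ 184 (mod 191)  [q = 5: ≢ 1 ✓]
151^10 ≡ 154 (mod 191)  [q = 19: ≢ 1 ✓]
None equal 1, so ord_191(151) = 190: 151 is a primitive root.

Yes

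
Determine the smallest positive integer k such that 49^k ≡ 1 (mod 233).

58

ord(49) | φ(233) = 233 − 1 = 232 = 2^3 · 29.
Divisors of 232: 1, 2, 4, 8, 29, 58, 116, 232.
Compute 49^d (mod 233) for the divisors d until we hit 1:
49^1 ≡ 49 (mod 233)
49^2 ≡ 71 (mod 233)
49^4 ≡ 148 (mod 233)
49^8 ≡ 2 (mod 233)
49^29 ≡ 232 (mod 233)
49^58 ≡ 1 (mod 233) ✓
Therefore the multiplicative order of 49 modulo 233 is 58.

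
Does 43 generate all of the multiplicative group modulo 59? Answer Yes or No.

Yes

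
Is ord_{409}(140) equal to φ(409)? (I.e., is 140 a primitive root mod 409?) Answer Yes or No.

Yes

φ(409) = 409 − 1 = 408 = 2^3 · 3 · 17.
It suffices to check that the order of 140 is not a proper divisor of 408: compute 140^(408/q) for q ∈ {2, 3, 17}.
140^204 ≡ 408 (mod 409)  [q = 2: ≢ 1 ✓]
140^136 ≡ 355 (mod 409)  [q = 3: ≢ 1 ✓]
140^24 ≡ 5 (mod 409)  [q = 17: ≢ 1 ✓]
Every test exponent gives a nontrivial residue, hence 140 generates the full group.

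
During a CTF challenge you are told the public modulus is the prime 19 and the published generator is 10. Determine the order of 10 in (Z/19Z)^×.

18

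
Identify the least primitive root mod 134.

7

φ(134) = φ(2)·φ(67) = 1·66 = 66 = 2 · 3 · 11.
g is a primitive root iff g^(66/q) ≢ 1 (mod 134) for each prime q ∈ {2, 3, 11}.
g = 2: gcd(2, 134) = 2 > 1, not a unit — skip.
g = 3: 3^33 ≡ 133; 3^22 ≡ 1 — hits 1, so not a primitive root.
g = 4: gcd(4, 134) = 2 > 1, not a unit — skip.
g = 5: 5^33 ≡ 133; 5^22 ≡ 1 — hits 1, so not a primitive root.
g = 6: gcd(6, 134) = 2 > 1, not a unit — skip.
g = 7: 7^33 ≡ 133; 7^22 ≡ 29; 7^6 ≡ 131 — none is 1, so 7 is a primitive root.
Hence the least primitive root of 134 is 7.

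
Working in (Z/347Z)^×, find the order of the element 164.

Since 164 ∈ (Z/347Z)^×, its order divides φ(347) = 347 − 1 = 346 = 2 · 173.
Divisors of 346: 1, 2, 173, 346.
Test each divisor d:
164^1 ≡ 164 (mod 347)
164^2 ≡ 177 (mod 347)
164^173 ≡ 346 (mod 347)
164^346 ≡ 1 (mod 347) ✓
So ord_347(164) = 346.

346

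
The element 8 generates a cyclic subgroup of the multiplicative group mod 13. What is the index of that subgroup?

3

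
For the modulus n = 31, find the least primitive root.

φ(31) = 31 − 1 = 30 = 2 · 3 · 5.
g is a primitive root iff g^(30/q) ≢ 1 (mod 31) for each prime q ∈ {2, 3, 5}.
g = 2: 2^15 ≡ 1 — hits 1, so not a primitive root.
g = 3: 3^15 ≡ 30; 3^10 ≡ 25; 3^6 ≡ 16 — none is 1, so 3 is a primitive root.
The smallest primitive root modulo 31 is 3.

3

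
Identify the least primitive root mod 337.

φ(337) = 337 − 1 = 336 = 2^4 · 3 · 7.
Test candidates g = 2, 3, … against the prime factors q ∈ {2, 3, 7} of φ(337): g is a generator iff g^(336/q) ≢ 1 for every such q.
g = 2: 2^168 ≡ 1 — hits 1, so not a primitive root.
g = 3: 3^168 ≡ 1 — hits 1, so not a primitive root.
g = 4: 4^168 ≡ 1 — hits 1, so not a primitive root.
g = 5: 5^168 ≡ 336; 5^112 ≡ 1 — hits 1, so not a primitive root.
g = 6: 6^168 ≡ 1 — hits 1, so not a primitive root.
g = 7: 7^168 ≡ 1 — hits 1, so not a primitive root.
g = 8: 8^168 ≡ 1 — hits 1, so not a primitive root.
g = 9: 9^168 ≡ 1 — hits 1, so not a primitive root.
g = 10: 10^168 ≡ 336; 10^112 ≡ 128; 10^48 ≡ 175 — none is 1, so 10 is a primitive root.
The smallest primitive root modulo 337 is 10.

10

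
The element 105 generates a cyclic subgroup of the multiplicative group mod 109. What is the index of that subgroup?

12

Since 105 ∈ (Z/109Z)^×, its order divides φ(109) = 109 − 1 = 108 = 2^2 · 3^3.
Divisors of 108: 1, 2, 3, 4, 6, 9, 12, 18, 27, 36, 54, 108.
Check 105^d mod 109 for each divisor in increasing order:
105^1 ≡ 105 (mod 109)
105^2 ≡ 16 (mod 109)
105^3 ≡ 45 (mod 109)
105^4 ≡ 38 (mod 109)
105^6 ≡ 63 (mod 109)
105^9 ≡ 1 (mod 109) ✓
So ord_109(105) = 9, hence |⟨105⟩| = 9.
The index is φ(109) / ord(105) = 108 / 9 = 12.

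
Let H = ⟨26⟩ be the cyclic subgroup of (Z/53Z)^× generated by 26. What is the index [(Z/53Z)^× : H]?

1

By Lagrange's theorem, ord_53(26) divides φ(53) = 53 − 1 = 52 = 2^2 · 13.
Divisors of 52: 1, 2, 4, 13, 26, 52.
Check 26^d mod 53 for each divisor in increasing order:
26^1 ≡ 26 (mod 53)
26^2 ≡ 40 (mod 53)
26^4 ≡ 10 (mod 53)
26^13 ≡ 30 (mod 53)
26^26 ≡ 52 (mod 53)
26^52 ≡ 1 (mod 53) ✓
The order of 26 is 52, so the subgroup it generates has 52 elements.
Index = |(Z/53Z)^×| / |⟨26⟩| = 52 / 52 = 1.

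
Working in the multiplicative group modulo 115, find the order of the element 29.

22

By Lagrange's theorem, ord_115(29) divides φ(115) = φ(5·23) = (5−1)·(23−1) = 4·22 = 88 = 2^3 · 11.
Divisors of 88: 1, 2, 4, 8, 11, 22, 44, 88.
Check 29^d mod 115 for each divisor in increasing order:
29^1 ≡ 29 (mod 115)
29^2 ≡ 36 (mod 115)
29^4 ≡ 31 (mod 115)
29^8 ≡ 41 (mod 115)
29^11 ≡ 24 (mod 115)
29^22 ≡ 1 (mod 115) ✓
Hence ord(29) = 22.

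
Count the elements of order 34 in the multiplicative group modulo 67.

0

φ(67) = 67 − 1 = 66 = 2 · 3 · 11.
Since (Z/67Z)^× is cyclic of order 66, the number of elements of order d is φ(d) when d | 66 and 0 otherwise.
Here 66 is not a multiple of 34, so there are no elements of order 34.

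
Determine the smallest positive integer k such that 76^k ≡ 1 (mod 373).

The order of 76 must divide φ(373) = 373 − 1 = 372 = 2^2 · 3 · 31.
Divisors of 372: 1, 2, 3, 4, 6, 12, 31, 62, 93, 124, 186, 372.
Evaluate successive powers at the divisors of 372:
76^1 ≡ 76 (mod 373)
76^2 ≡ 181 (mod 373)
76^3 ≡ 328 (mod 373)
76^4 ≡ 310 (mod 373)
76^6 ≡ 160 (mod 373)
76^12 ≡ 236 (mod 373)
76^31 ≡ 173 (mod 373)
76^62 ≡ 89 (mod 373)
76^93 ≡ 104 (mod 373)
76^124 ≡ 88 (mod 373)
76^186 ≡ 372 (mod 373)
76^372 ≡ 1 (mod 373) ✓
Hence ord(76) = 372.

372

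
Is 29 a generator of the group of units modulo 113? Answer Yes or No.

φ(113) = 113 − 1 = 112 = 2^4 · 7.
An element g generates (Z/113Z)^× iff g^(112/q) ≢ 1 (mod 113) for each prime q ∈ {2, 7}.
29^56 ≡ 112 (mod 113)  [q = 2: ≢ 1 ✓]
29^16 ≡ 109 (mod 113)  [q = 7: ≢ 1 ✓]
None equal 1, so ord_113(29) = 112: 29 is a primitive root.

Yes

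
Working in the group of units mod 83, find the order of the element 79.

By Lagrange's theorem, ord_83(79) divides φ(83) = 83 − 1 = 82 = 2 · 41.
Divisors of 82: 1, 2, 41, 82.
Compute 79^d (mod 83) for the divisors d until we hit 1:
79^1 ≡ 79
79^2 ≡ 16
79^41 ≡ 82
79^82 ≡ 1
Hence ord(79) = 82.

82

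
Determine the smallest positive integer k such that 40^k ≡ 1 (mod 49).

42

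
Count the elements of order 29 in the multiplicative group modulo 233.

28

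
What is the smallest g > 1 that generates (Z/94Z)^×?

5

φ(94) = φ(2)·φ(47) = 1·46 = 46 = 2 · 23.
g is a primitive root iff g^(46/q) ≢ 1 (mod 94) for each prime q ∈ {2, 23}.
g = 2: gcd(2, 94) = 2 > 1, not a unit — skip.
g = 3: 3^23 ≡ 1 — hits 1, so not a primitive root.
g = 4: gcd(4, 94) = 2 > 1, not a unit — skip.
g = 5: 5^23 ≡ 93; 5^2 ≡ 25 — none is 1, so 5 is a primitive root.
So 5 is the smallest generator of (Z/94Z)^×.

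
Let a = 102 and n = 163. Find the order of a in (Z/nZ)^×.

54

Since 102 ∈ (Z/163Z)^×, its order divides φ(163) = 163 − 1 = 162 = 2 · 3^4.
Divisors of 162: 1, 2, 3, 6, 9, 18, 27, 54, 81, 162.
Compute 102^d (mod 163) for the divisors d until we hit 1:
102^1 ≡ 102
102^2 ≡ 135
102^3 ≡ 78
102^6 ≡ 53
102^9 ≡ 59
102^18 ≡ 58
102^27 ≡ 162
102^54 ≡ 1
Hence ord(102) = 54.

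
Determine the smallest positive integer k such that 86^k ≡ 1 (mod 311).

62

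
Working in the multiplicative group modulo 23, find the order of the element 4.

By Lagrange's theorem, ord_23(4) divides φ(23) = 23 − 1 = 22 = 2 · 11.
Divisors of 22: 1, 2, 11, 22.
Test each divisor d:
4^1 ≡ 4
4^2 ≡ 16
4^11 ≡ 1
Therefore the multiplicative order of 4 modulo 23 is 11.

11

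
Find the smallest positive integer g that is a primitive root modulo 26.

7

φ(26) = φ(2)·φ(13) = 1·12 = 12 = 2^2 · 3.
Test candidates g = 2, 3, … against the prime factors q ∈ {2, 3} of φ(26): g is a generator iff g^(12/q) ≢ 1 for every such q.
g = 2: gcd(2, 26) = 2 > 1, not a unit — skip.
g = 3: 3^6 ≡ 1 — hits 1, so not a primitive root.
g = 4: gcd(4, 26) = 2 > 1, not a unit — skip.
g = 5: 5^6 ≡ 25; 5^4 ≡ 1 — hits 1, so not a primitive root.
g = 6: gcd(6, 26) = 2 > 1, not a unit — skip.
g = 7: 7^6 ≡ 25; 7^4 ≡ 9 — none is 1, so 7 is a primitive root.
So 7 is the smallest generator of (Z/26Z)^×.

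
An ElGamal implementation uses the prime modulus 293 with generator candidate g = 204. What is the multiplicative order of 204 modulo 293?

292

By Lagrange's theorem, ord_293(204) divides φ(293) = 293 − 1 = 292 = 2^2 · 73.
Divisors of 292: 1, 2, 4, 73, 146, 292.
Check 204^d mod 293 for each divisor in increasing order:
204^1 ≡ 204 (mod 293)
204^2 ≡ 10 (mod 293)
204^4 ≡ 100 (mod 293)
204^73 ≡ 155 (mod 293)
204^146 ≡ 292 (mod 293)
204^292 ≡ 1 (mod 293) ✓
The smallest such exponent is 292, so the order of 204 is 292.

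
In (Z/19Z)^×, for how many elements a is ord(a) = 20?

0

φ(19) = 19 − 1 = 18 = 2 · 3^2.
In a cyclic group of order 18, there are φ(d) elements of order d for each divisor d of 18, and zero for non-divisors.
Since 20 ∤ 18, the count is 0.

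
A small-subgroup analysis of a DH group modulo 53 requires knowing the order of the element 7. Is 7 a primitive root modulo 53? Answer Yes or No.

No

φ(53) = 53 − 1 = 52 = 2^2 · 13.
It suffices to check that the order of 7 is not a proper divisor of 52: compute 7^(52/q) for q ∈ {2, 13}.
7^26 ≡ 1 (mod 53)  [q = 2: ≡ 1 ✗]
7^4 ≡ 16 (mod 53)  [q = 13: ≢ 1 ✓]
7^26 ≡ 1 shows ord(7) | 26, strictly less than φ(53); not a primitive root.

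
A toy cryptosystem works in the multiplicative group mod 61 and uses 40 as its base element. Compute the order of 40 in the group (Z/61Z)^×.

12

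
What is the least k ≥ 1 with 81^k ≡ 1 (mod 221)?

Since 81 ∈ (Z/221Z)^×, its order divides φ(221) = φ(13·17) = (13−1)·(17−1) = 12·16 = 192 = 2^6 · 3.
Divisors of 192: 1, 2, 3, 4, 6, 8, 12, 16, 24, 32, 48, 64, 96, 192.
Check 81^d mod 221 for each divisor in increasing order:
81^1 ≡ 81 (mod 221)
81^2 ≡ 152 (mod 221)
81^3 ≡ 157 (mod 221)
81^4 ≡ 120 (mod 221)
81^6 ≡ 118 (mod 221)
81^8 ≡ 35 (mod 221)
81^12 ≡ 1 (mod 221) ✓
The smallest such exponent is 12, so the order of 81 is 12.

12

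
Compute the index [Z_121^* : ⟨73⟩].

1

ord(73) | φ(121) = φ(11^2) = 11·(11−1) = 110 = 2 · 5 · 11.
Divisors of 110: 1, 2, 5, 10, 11, 22, 55, 110.
Evaluate successive powers at the divisors of 110:
73^1 ≡ 73 (mod 121)
73^2 ≡ 5 (mod 121)
73^5 ≡ 10 (mod 121)
73^10 ≡ 100 (mod 121)
73^11 ≡ 40 (mod 121)
73^22 ≡ 27 (mod 121)
73^55 ≡ 120 (mod 121)
73^110 ≡ 1 (mod 121) ✓
So ord_121(73) = 110, hence |⟨73⟩| = 110.
The index is φ(121) / ord(73) = 110 / 110 = 1.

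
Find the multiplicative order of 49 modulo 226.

Since 49 ∈ (Z/226Z)^×, its order divides φ(226) = φ(2)·φ(113) = 1·112 = 112 = 2^4 · 7.
Divisors of 112: 1, 2, 4, 7, 8, 14, 16, 28, 56, 112.
Test each divisor d:
49^1 ≡ 49
49^2 ≡ 141
49^4 ≡ 219
49^7 ≡ 1
The smallest such exponent is 7, so the order of 49 is 7.

7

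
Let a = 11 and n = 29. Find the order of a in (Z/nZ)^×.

28

ord(11) | φ(29) = 29 − 1 = 28 = 2^2 · 7.
Divisors of 28: 1, 2, 4, 7, 14, 28.
Evaluate successive powers at the divisors of 28:
11^1 ≡ 11 (mod 29)
11^2 ≡ 5 (mod 29)
11^4 ≡ 25 (mod 29)
11^7 ≡ 12 (mod 29)
11^14 ≡ 28 (mod 29)
11^28 ≡ 1 (mod 29) ✓
So ord_29(11) = 28.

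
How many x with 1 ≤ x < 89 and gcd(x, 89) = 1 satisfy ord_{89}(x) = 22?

10

φ(89) = 89 − 1 = 88 = 2^3 · 11.
In a cyclic group of order 88, there are φ(d) elements of order d for each divisor d of 88, and zero for non-divisors.
22 = 2 · 11 divides 88, and φ(22) = 10.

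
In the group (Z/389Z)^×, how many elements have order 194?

φ(389) = 389 − 1 = 388 = 2^2 · 97.
In a cyclic group of order 388, there are φ(d) elements of order d for each divisor d of 388, and zero for non-divisors.
194 = 2 · 97 divides 388, and φ(194) = 96.

96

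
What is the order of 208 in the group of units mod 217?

ord(208) | φ(217) = φ(7·31) = (7−1)·(31−1) = 6·30 = 180 = 2^2 · 3^2 · 5.
Divisors of 180: 1, 2, 3, 4, 5, 6, 9, 10, 12, 15, 18, 20, 30, 36, 45, 60, 90, 180.
Check 208^d mod 217 for each divisor in increasing order:
208^1 ≡ 208 (mod 217)
208^2 ≡ 81 (mod 217)
208^3 ≡ 139 (mod 217)
208^4 ≡ 51 (mod 217)
208^5 ≡ 192 (mod 217)
208^6 ≡ 8 (mod 217)
208^9 ≡ 27 (mod 217)
208^10 ≡ 191 (mod 217)
208^12 ≡ 64 (mod 217)
208^15 ≡ 216 (mod 217)
208^18 ≡ 78 (mod 217)
208^20 ≡ 25 (mod 217)
208^30 ≡ 1 (mod 217) ✓
Therefore the multiplicative order of 208 modulo 217 is 30.

30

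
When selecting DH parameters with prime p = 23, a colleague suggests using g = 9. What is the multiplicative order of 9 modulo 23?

11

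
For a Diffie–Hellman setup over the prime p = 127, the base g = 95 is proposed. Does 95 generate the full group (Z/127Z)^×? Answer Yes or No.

No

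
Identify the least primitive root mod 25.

2

φ(25) = φ(5^2) = 5·(5−1) = 20 = 2^2 · 5.
Test candidates g = 2, 3, … against the prime factors q ∈ {2, 5} of φ(25): g is a generator iff g^(20/q) ≢ 1 for every such q.
g = 2: 2^10 ≡ 24; 2^4 ≡ 16 — none is 1, so 2 is a primitive root.
Hence the least primitive root of 25 is 2.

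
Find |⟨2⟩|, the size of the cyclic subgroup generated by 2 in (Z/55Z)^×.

20

ord(2) | φ(55) = φ(5·11) = (5−1)·(11−1) = 4·10 = 40 = 2^3 · 5.
Divisors of 40: 1, 2, 4, 5, 8, 10, 20, 40.
Evaluate successive powers at the divisors of 40:
2^1 ≡ 2 (mod 55)
2^2 ≡ 4 (mod 55)
2^4 ≡ 16 (mod 55)
2^5 ≡ 32 (mod 55)
2^8 ≡ 36 (mod 55)
2^10 ≡ 34 (mod 55)
2^20 ≡ 1 (mod 55) ✓
So ord_55(2) = 20.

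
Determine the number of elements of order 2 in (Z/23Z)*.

1

φ(23) = 23 − 1 = 22 = 2 · 11.
(Z/23Z)^× is cyclic (|G| = 22); a cyclic group of order m has exactly φ(d) elements of each order d | m, and none otherwise.
2 | 22, and φ(2) = 2 − 1 = 1.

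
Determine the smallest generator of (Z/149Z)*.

2

φ(149) = 149 − 1 = 148 = 2^2 · 37.
Test candidates g = 2, 3, … against the prime factors q ∈ {2, 37} of φ(149): g is a generator iff g^(148/q) ≢ 1 for every such q.
g = 2: 2^74 ≡ 148; 2^4 ≡ 16 — none is 1, so 2 is a primitive root.
So 2 is the smallest generator of (Z/149Z)^×.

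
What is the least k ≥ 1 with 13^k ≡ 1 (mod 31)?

Since 13 ∈ (Z/31Z)^×, its order divides φ(31) = 31 − 1 = 30 = 2 · 3 · 5.
Divisors of 30: 1, 2, 3, 5, 6, 10, 15, 30.
Compute 13^d (mod 31) for the divisors d until we hit 1:
13^1 ≡ 13
13^2 ≡ 14
13^3 ≡ 27
13^5 ≡ 6
13^6 ≡ 16
13^10 ≡ 5
13^15 ≡ 30
13^30 ≡ 1
So ord_31(13) = 30.

30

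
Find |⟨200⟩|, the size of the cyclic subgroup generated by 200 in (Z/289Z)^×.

By Lagrange's theorem, ord_289(200) divides φ(289) = φ(17^2) = 17·(17−1) = 272 = 2^4 · 17.
Divisors of 272: 1, 2, 4, 8, 16, 17, 34, 68, 136, 272.
Test each divisor d:
200^1 ≡ 200
200^2 ≡ 118
200^4 ≡ 52
200^8 ≡ 103
200^16 ≡ 205
200^17 ≡ 251
200^34 ≡ 288
200^68 ≡ 1
Hence ord(200) = 68.

68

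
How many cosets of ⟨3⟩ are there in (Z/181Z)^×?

By Lagrange's theorem, ord_181(3) divides φ(181) = 181 − 1 = 180 = 2^2 · 3^2 · 5.
Divisors of 180: 1, 2, 3, 4, 5, 6, 9, 10, 12, 15, 18, 20, 30, 36, 45, 60, 90, 180.
Evaluate successive powers at the divisors of 180:
3^1 ≡ 3 (mod 181)
3^2 ≡ 9 (mod 181)
3^3 ≡ 27 (mod 181)
3^4 ≡ 81 (mod 181)
3^5 ≡ 62 (mod 181)
3^6 ≡ 5 (mod 181)
3^9 ≡ 135 (mod 181)
3^10 ≡ 43 (mod 181)
3^12 ≡ 25 (mod 181)
3^15 ≡ 132 (mod 181)
3^18 ≡ 125 (mod 181)
3^20 ≡ 39 (mod 181)
3^30 ≡ 48 (mod 181)
3^36 ≡ 59 (mod 181)
3^45 ≡ 1 (mod 181) ✓
So ord_181(3) = 45, hence |⟨3⟩| = 45.
The index is φ(181) / ord(3) = 180 / 45 = 4.

4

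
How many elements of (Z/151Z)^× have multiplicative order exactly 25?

20

φ(151) = 151 − 1 = 150 = 2 · 3 · 5^2.
(Z/151Z)^× is cyclic (|G| = 150); a cyclic group of order m has exactly φ(d) elements of each order d | m, and none otherwise.
25 = 5^2 divides 150, and φ(25) = 20.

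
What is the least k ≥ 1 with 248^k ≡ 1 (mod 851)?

33

ord(248) | φ(851) = φ(23·37) = (23−1)·(37−1) = 22·36 = 792 = 2^3 · 3^2 · 11.
Divisors of 792: 1, 2, 3, 4, 6, 8, 9, 11, 12, 18, 22, 24, 33, 36, 44, 66, 72, 88, 99, 132, 198, 264, 396, 792.
Test each divisor d:
248^1 ≡ 248 (mod 851)
248^2 ≡ 232 (mod 851)
248^3 ≡ 519 (mod 851)
248^4 ≡ 211 (mod 851)
248^6 ≡ 445 (mod 851)
248^8 ≡ 269 (mod 851)
248^9 ≡ 334 (mod 851)
248^11 ≡ 47 (mod 851)
248^12 ≡ 593 (mod 851)
248^18 ≡ 75 (mod 851)
248^22 ≡ 507 (mod 851)
248^24 ≡ 186 (mod 851)
248^33 ≡ 1 (mod 851) ✓
Hence ord(248) = 33.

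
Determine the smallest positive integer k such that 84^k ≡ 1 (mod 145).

28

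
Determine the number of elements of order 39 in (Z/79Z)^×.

φ(79) = 79 − 1 = 78 = 2 · 3 · 13.
(Z/79Z)^× is cyclic (|G| = 78); a cyclic group of order m has exactly φ(d) elements of each order d | m, and none otherwise.
39 = 3 · 13 divides 78, and φ(39) = 24.

24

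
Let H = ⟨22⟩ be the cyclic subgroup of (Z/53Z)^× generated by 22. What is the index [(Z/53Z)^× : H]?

1

By Lagrange's theorem, ord_53(22) divides φ(53) = 53 − 1 = 52 = 2^2 · 13.
Divisors of 52: 1, 2, 4, 13, 26, 52.
Test each divisor d:
22^1 ≡ 22
22^2 ≡ 7
22^4 ≡ 49
22^13 ≡ 23
22^26 ≡ 52
22^52 ≡ 1
So ord_53(22) = 52, hence |⟨22⟩| = 52.
[(Z/53Z)^× : ⟨22⟩] = 52/52 = 1.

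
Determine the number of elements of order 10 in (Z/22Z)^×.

4

φ(22) = φ(2)·φ(11) = 1·10 = 10 = 2 · 5.
(Z/22Z)^× is cyclic (|G| = 10); a cyclic group of order m has exactly φ(d) elements of each order d | m, and none otherwise.
10 = 2 · 5 divides 10, and φ(10) = 4.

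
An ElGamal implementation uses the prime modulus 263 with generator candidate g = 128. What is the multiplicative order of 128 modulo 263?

131

ord(128) | φ(263) = 263 − 1 = 262 = 2 · 131.
Divisors of 262: 1, 2, 131, 262.
Check 128^d mod 263 for each divisor in increasing order:
128^1 ≡ 128 (mod 263)
128^2 ≡ 78 (mod 263)
128^131 ≡ 1 (mod 263) ✓
So ord_263(128) = 131.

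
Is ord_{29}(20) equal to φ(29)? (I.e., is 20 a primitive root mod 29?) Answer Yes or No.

φ(29) = 29 − 1 = 28 = 2^2 · 7.
An element g generates (Z/29Z)^× iff g^(28/q) ≢ 1 (mod 29) for each prime q ∈ {2, 7}.
20^14 ≡ 1 (mod 29)  [q = 2: ≡ 1 ✗]
20^4 ≡ 7 (mod 29)  [q = 7: ≢ 1 ✓]
The check at q = 2 fails, so 20 generates a proper subgroup.

No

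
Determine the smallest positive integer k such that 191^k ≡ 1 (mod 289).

68

Since 191 ∈ (Z/289Z)^×, its order divides φ(289) = φ(17^2) = 17·(17−1) = 272 = 2^4 · 17.
Divisors of 272: 1, 2, 4, 8, 16, 17, 34, 68, 136, 272.
Evaluate successive powers at the divisors of 272:
191^1 ≡ 191 (mod 289)
191^2 ≡ 67 (mod 289)
191^4 ≡ 154 (mod 289)
191^8 ≡ 18 (mod 289)
191^16 ≡ 35 (mod 289)
191^17 ≡ 38 (mod 289)
191^34 ≡ 288 (mod 289)
191^68 ≡ 1 (mod 289) ✓
Hence ord(191) = 68.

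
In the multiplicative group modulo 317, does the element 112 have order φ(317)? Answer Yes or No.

φ(317) = 317 − 1 = 316 = 2^2 · 79.
It suffices to check that the order of 112 is not a proper divisor of 316: compute 112^(316/q) for q ∈ {2, 79}.
112^158 ≡ 1 (mod 317)  [q = 2: ≡ 1 ✗]
112^4 ≡ 110 (mod 317)  [q = 79: ≢ 1 ✓]
Since 112^158 ≡ 1, the order of 112 divides 158 < 316, so 112 is not a primitive root.

No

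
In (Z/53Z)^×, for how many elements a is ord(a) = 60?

φ(53) = 53 − 1 = 52 = 2^2 · 13.
In a cyclic group of order 52, there are φ(d) elements of order d for each divisor d of 52, and zero for non-divisors.
60 does not divide 52, so no element of (Z/53Z)^× has order 60.

0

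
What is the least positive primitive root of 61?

φ(61) = 61 − 1 = 60 = 2^2 · 3 · 5.
g is a primitive root iff g^(60/q) ≢ 1 (mod 61) for each prime q ∈ {2, 3, 5}.
g = 2: 2^30 ≡ 60; 2^20 ≡ 47; 2^12 ≡ 9 — none is 1, so 2 is a primitive root.
So 2 is the smallest generator of (Z/61Z)^×.

2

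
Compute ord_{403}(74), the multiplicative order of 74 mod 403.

30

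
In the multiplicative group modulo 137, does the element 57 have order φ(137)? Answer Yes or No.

Yes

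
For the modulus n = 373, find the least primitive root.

φ(373) = 373 − 1 = 372 = 2^2 · 3 · 31.
Test candidates g = 2, 3, … against the prime factors q ∈ {2, 3, 31} of φ(373): g is a generator iff g^(372/q) ≢ 1 for every such q.
g = 2: 2^186 ≡ 372; 2^124 ≡ 284; 2^12 ≡ 366 — none is 1, so 2 is a primitive root.
So 2 is the smallest generator of (Z/373Z)^×.

2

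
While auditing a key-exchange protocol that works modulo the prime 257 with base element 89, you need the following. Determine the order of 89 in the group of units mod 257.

128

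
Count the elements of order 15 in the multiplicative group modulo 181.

8

φ(181) = 181 − 1 = 180 = 2^2 · 3^2 · 5.
In a cyclic group of order 180, there are φ(d) elements of order d for each divisor d of 180, and zero for non-divisors.
15 = 3 · 5 divides 180, and φ(15) = 8.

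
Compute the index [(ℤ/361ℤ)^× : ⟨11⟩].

6

By Lagrange's theorem, ord_361(11) divides φ(361) = φ(19^2) = 19·(19−1) = 342 = 2 · 3^2 · 19.
Divisors of 342: 1, 2, 3, 6, 9, 18, 19, 38, 57, 114, 171, 342.
Test each divisor d:
11^1 ≡ 11
11^2 ≡ 121
11^3 ≡ 248
11^6 ≡ 134
11^9 ≡ 20
11^18 ≡ 39
11^19 ≡ 68
11^38 ≡ 292
11^57 ≡ 1
Thus |⟨11⟩| = ord(11) = 57.
Index = |(Z/361Z)^×| / |⟨11⟩| = 342 / 57 = 6.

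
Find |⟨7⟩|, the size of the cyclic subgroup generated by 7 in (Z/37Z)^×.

9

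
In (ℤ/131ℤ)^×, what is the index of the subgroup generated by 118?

1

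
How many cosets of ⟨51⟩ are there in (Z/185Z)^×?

12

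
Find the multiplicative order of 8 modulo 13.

By Lagrange's theorem, ord_13(8) divides φ(13) = 13 − 1 = 12 = 2^2 · 3.
Divisors of 12: 1, 2, 3, 4, 6, 12.
Test each divisor d:
8^1 ≡ 8 (mod 13)
8^2 ≡ 12 (mod 13)
8^3 ≡ 5 (mod 13)
8^4 ≡ 1 (mod 13) ✓
So ord_13(8) = 4.

4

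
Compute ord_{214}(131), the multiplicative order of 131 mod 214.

106

ord(131) | φ(214) = φ(2)·φ(107) = 1·106 = 106 = 2 · 53.
Divisors of 106: 1, 2, 53, 106.
Test each divisor d:
131^1 ≡ 131
131^2 ≡ 41
131^53 ≡ 213
131^106 ≡ 1
The smallest such exponent is 106, so the order of 131 is 106.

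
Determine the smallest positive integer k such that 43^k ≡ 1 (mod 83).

Since 43 ∈ (Z/83Z)^×, its order divides φ(83) = 83 − 1 = 82 = 2 · 41.
Divisors of 82: 1, 2, 41, 82.
Evaluate successive powers at the divisors of 82:
43^1 ≡ 43
43^2 ≡ 23
43^41 ≡ 82
43^82 ≡ 1
Hence ord(43) = 82.

82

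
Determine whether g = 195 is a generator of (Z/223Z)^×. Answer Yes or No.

No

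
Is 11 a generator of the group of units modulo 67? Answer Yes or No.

Yes

φ(67) = 67 − 1 = 66 = 2 · 3 · 11.
Test 11^(66/q) mod 67 for each prime factor q of 66:
11^33 ≡ 66 (mod 67)  [q = 2: ≢ 1 ✓]
11^22 ≡ 29 (mod 67)  [q = 3: ≢ 1 ✓]
11^6 ≡ 14 (mod 67)  [q = 11: ≢ 1 ✓]
None equal 1, so ord_67(11) = 66: 11 is a primitive root.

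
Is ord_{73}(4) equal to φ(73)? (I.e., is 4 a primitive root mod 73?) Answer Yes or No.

φ(73) = 73 − 1 = 72 = 2^3 · 3^2.
Test 4^(72/q) mod 73 for each prime factor q of 72:
4^36 ≡ 1 (mod 73)  [q = 2: ≡ 1 ✗]
4^24 ≡ 8 (mod 73)  [q = 3: ≢ 1 ✓]
4^36 ≡ 1 shows ord(4) | 36, strictly less than φ(73); not a primitive root.

No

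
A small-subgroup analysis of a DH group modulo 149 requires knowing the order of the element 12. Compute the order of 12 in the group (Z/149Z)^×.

By Lagrange's theorem, ord_149(12) divides φ(149) = 149 − 1 = 148 = 2^2 · 37.
Divisors of 148: 1, 2, 4, 37, 74, 148.
Evaluate successive powers at the divisors of 148:
12^1 ≡ 12 (mod 149)
12^2 ≡ 144 (mod 149)
12^4 ≡ 25 (mod 149)
12^37 ≡ 105 (mod 149)
12^74 ≡ 148 (mod 149)
12^148 ≡ 1 (mod 149) ✓
The smallest such exponent is 148, so the order of 12 is 148.

148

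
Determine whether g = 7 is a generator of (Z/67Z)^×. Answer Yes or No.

φ(67) = 67 − 1 = 66 = 2 · 3 · 11.
Test 7^(66/q) mod 67 for each prime factor q of 66:
7^33 ≡ 66 (mod 67)  [q = 2: ≢ 1 ✓]
7^22 ≡ 29 (mod 67)  [q = 3: ≢ 1 ✓]
7^6 ≡ 64 (mod 67)  [q = 11: ≢ 1 ✓]
All checks pass, so 7 has order 66 and is a primitive root modulo 67.

Yes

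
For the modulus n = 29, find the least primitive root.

2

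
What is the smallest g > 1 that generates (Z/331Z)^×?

φ(331) = 331 − 1 = 330 = 2 · 3 · 5 · 11.
Test candidates g = 2, 3, … against the prime factors q ∈ {2, 3, 5, 11} of φ(331): g is a generator iff g^(330/q) ≢ 1 for every such q.
g = 2: 2^165 ≡ 330; 2^110 ≡ 299; 2^66 ≡ 64; 2^30 ≡ 1 — hits 1, so not a primitive root.
g = 3: 3^165 ≡ 330; 3^110 ≡ 299; 3^66 ≡ 64; 3^30 ≡ 270 — none is 1, so 3 is a primitive root.
Hence the least primitive root of 331 is 3.

3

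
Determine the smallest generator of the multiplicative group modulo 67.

φ(67) = 67 − 1 = 66 = 2 · 3 · 11.
Test candidates g = 2, 3, … against the prime factors q ∈ {2, 3, 11} of φ(67): g is a generator iff g^(66/q) ≢ 1 for every such q.
g = 2: 2^33 ≡ 66; 2^22 ≡ 37; 2^6 ≡ 64 — none is 1, so 2 is a primitive root.
The smallest primitive root modulo 67 is 2.

2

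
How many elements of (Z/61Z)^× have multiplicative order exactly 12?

4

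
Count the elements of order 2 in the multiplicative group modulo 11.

φ(11) = 11 − 1 = 10 = 2 · 5.
(Z/11Z)^× is cyclic (|G| = 10); a cyclic group of order m has exactly φ(d) elements of each order d | m, and none otherwise.
2 | 10, and φ(2) = 2 − 1 = 1.

1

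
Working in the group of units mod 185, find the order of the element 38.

Since 38 ∈ (Z/185Z)^×, its order divides φ(185) = φ(5·37) = (5−1)·(37−1) = 4·36 = 144 = 2^4 · 3^2.
Divisors of 144: 1, 2, 3, 4, 6, 8, 9, 12, 16, 18, 24, 36, 48, 72, 144.
Check 38^d mod 185 for each divisor in increasing order:
38^1 ≡ 38 (mod 185)
38^2 ≡ 149 (mod 185)
38^3 ≡ 112 (mod 185)
38^4 ≡ 1 (mod 185) ✓
The smallest such exponent is 4, so the order of 38 is 4.

4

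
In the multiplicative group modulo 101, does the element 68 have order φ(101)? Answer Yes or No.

No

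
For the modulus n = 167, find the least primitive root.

5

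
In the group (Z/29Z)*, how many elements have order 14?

6

φ(29) = 29 − 1 = 28 = 2^2 · 7.
Since (Z/29Z)^× is cyclic of order 28, the number of elements of order d is φ(d) when d | 28 and 0 otherwise.
14 = 2 · 7 divides 28, and φ(14) = 6.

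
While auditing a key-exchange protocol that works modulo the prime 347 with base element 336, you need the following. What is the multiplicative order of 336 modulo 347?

Since 336 ∈ (Z/347Z)^×, its order divides φ(347) = 347 − 1 = 346 = 2 · 173.
Divisors of 346: 1, 2, 173, 346.
Test each divisor d:
336^1 ≡ 336
336^2 ≡ 121
336^173 ≡ 346
336^346 ≡ 1
So ord_347(336) = 346.

346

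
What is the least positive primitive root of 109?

φ(109) = 109 − 1 = 108 = 2^2 · 3^3.
Test candidates g = 2, 3, … against the prime factors q ∈ {2, 3} of φ(109): g is a generator iff g^(108/q) ≢ 1 for every such q.
g = 2: 2^54 ≡ 108; 2^36 ≡ 1 — hits 1, so not a primitive root.
g = 3: 3^54 ≡ 1 — hits 1, so not a primitive root.
g = 4: 4^54 ≡ 1 — hits 1, so not a primitive root.
g = 5: 5^54 ≡ 1 — hits 1, so not a primitive root.
g = 6: 6^54 ≡ 108; 6^36 ≡ 63 — none is 1, so 6 is a primitive root.
Hence the least primitive root of 109 is 6.

6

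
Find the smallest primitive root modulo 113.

3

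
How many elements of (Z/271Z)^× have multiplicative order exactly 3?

φ(271) = 271 − 1 = 270 = 2 · 3^3 · 5.
(Z/271Z)^× is cyclic (|G| = 270); a cyclic group of order m has exactly φ(d) elements of each order d | m, and none otherwise.
3 | 270, and φ(3) = 3 − 1 = 2.

2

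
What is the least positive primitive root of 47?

φ(47) = 47 − 1 = 46 = 2 · 23.
g is a primitive root iff g^(46/q) ≢ 1 (mod 47) for each prime q ∈ {2, 23}.
g = 2: 2^23 ≡ 1 — hits 1, so not a primitive root.
g = 3: 3^23 ≡ 1 — hits 1, so not a primitive root.
g = 4: 4^23 ≡ 1 — hits 1, so not a primitive root.
g = 5: 5^23 ≡ 46; 5^2 ≡ 25 — none is 1, so 5 is a primitive root.
So 5 is the smallest generator of (Z/47Z)^×.

5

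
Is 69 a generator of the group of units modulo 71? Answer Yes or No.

φ(71) = 71 − 1 = 70 = 2 · 5 · 7.
An element g generates (Z/71Z)^× iff g^(70/q) ≢ 1 (mod 71) for each prime q ∈ {2, 5, 7}.
69^35 ≡ 70 (mod 71)  [q = 2: ≢ 1 ✓]
69^14 ≡ 54 (mod 71)  [q = 5: ≢ 1 ✓]
69^10 ≡ 30 (mod 71)  [q = 7: ≢ 1 ✓]
None equal 1, so ord_71(69) = 70: 69 is a primitive root.

Yes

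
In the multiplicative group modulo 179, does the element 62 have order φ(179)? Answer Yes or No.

φ(179) = 179 − 1 = 178 = 2 · 89.
Test 62^(178/q) mod 179 for each prime factor q of 178:
62^89 ≡ 178 (mod 179)  [q = 2: ≢ 1 ✓]
62^2 ≡ 85 (mod 179)  [q = 89: ≢ 1 ✓]
None equal 1, so ord_179(62) = 178: 62 is a primitive root.

Yes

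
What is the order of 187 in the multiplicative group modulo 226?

112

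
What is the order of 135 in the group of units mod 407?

180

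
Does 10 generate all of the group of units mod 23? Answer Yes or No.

Yes

φ(23) = 23 − 1 = 22 = 2 · 11.
Test 10^(22/q) mod 23 for each prime factor q of 22:
10^11 ≡ 22 (mod 23)  [q = 2: ≢ 1 ✓]
10^2 ≡ 8 (mod 23)  [q = 11: ≢ 1 ✓]
All checks pass, so 10 has order 22 and is a primitive root modulo 23.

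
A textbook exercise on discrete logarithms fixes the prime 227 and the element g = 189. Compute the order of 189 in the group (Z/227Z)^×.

113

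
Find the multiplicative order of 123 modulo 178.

4

Since 123 ∈ (Z/178Z)^×, its order divides φ(178) = φ(2)·φ(89) = 1·88 = 88 = 2^3 · 11.
Divisors of 88: 1, 2, 4, 8, 11, 22, 44, 88.
Test each divisor d:
123^1 ≡ 123
123^2 ≡ 177
123^4 ≡ 1
So ord_178(123) = 4.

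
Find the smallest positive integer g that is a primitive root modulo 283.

3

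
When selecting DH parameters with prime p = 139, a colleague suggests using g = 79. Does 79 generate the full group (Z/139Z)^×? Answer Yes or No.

No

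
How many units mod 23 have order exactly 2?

1

φ(23) = 23 − 1 = 22 = 2 · 11.
(Z/23Z)^× is cyclic (|G| = 22); a cyclic group of order m has exactly φ(d) elements of each order d | m, and none otherwise.
2 | 22, and φ(2) = 2 − 1 = 1.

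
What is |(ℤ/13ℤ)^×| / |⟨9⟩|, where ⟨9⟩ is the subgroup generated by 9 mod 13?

4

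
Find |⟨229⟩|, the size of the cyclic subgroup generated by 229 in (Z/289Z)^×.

136

The order of 229 must divide φ(289) = φ(17^2) = 17·(17−1) = 272 = 2^4 · 17.
Divisors of 272: 1, 2, 4, 8, 16, 17, 34, 68, 136, 272.
Check 229^d mod 289 for each divisor in increasing order:
229^1 ≡ 229 (mod 289)
229^2 ≡ 132 (mod 289)
229^4 ≡ 84 (mod 289)
229^8 ≡ 120 (mod 289)
229^16 ≡ 239 (mod 289)
229^17 ≡ 110 (mod 289)
229^34 ≡ 251 (mod 289)
229^68 ≡ 288 (mod 289)
229^136 ≡ 1 (mod 289) ✓
So ord_289(229) = 136.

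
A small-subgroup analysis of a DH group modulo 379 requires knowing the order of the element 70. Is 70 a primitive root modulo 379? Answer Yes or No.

φ(379) = 379 − 1 = 378 = 2 · 3^3 · 7.
It suffices to check that the order of 70 is not a proper divisor of 378: compute 70^(378/q) for q ∈ {2, 3, 7}.
70^189 ≡ 1 (mod 379)  [q = 2: ≡ 1 ✗]
70^126 ≡ 1 (mod 379)  [q = 3: ≡ 1 ✗]
70^54 ≡ 94 (mod 379)  [q = 7: ≢ 1 ✓]
The check at q = 2 fails, so 70 generates a proper subgroup.

No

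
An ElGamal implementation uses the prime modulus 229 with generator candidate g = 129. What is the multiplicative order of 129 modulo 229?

57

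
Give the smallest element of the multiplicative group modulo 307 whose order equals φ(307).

5

φ(307) = 307 − 1 = 306 = 2 · 3^2 · 17.
Test candidates g = 2, 3, … against the prime factors q ∈ {2, 3, 17} of φ(307): g is a generator iff g^(306/q) ≢ 1 for every such q.
g = 2: 2^153 ≡ 306; 2^102 ≡ 1 — hits 1, so not a primitive root.
g = 3: 3^153 ≡ 306; 3^102 ≡ 1 — hits 1, so not a primitive root.
g = 4: 4^153 ≡ 1 — hits 1, so not a primitive root.
g = 5: 5^153 ≡ 306; 5^102 ≡ 289; 5^18 ≡ 81 — none is 1, so 5 is a primitive root.
Hence the least primitive root of 307 is 5.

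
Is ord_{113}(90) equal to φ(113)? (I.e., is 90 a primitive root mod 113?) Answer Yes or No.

Yes

φ(113) = 113 − 1 = 112 = 2^4 · 7.
90 is a primitive root mod 113 iff 90^(φ(113)/q) ≢ 1 for every prime q | φ(113), i.e. q ∈ {2, 7}.
90^56 ≡ 112 (mod 113)  [q = 2: ≢ 1 ✓]
90^16 ≡ 30 (mod 113)  [q = 7: ≢ 1 ✓]
All checks pass, so 90 has order 112 and is a primitive root modulo 113.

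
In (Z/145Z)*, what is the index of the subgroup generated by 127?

4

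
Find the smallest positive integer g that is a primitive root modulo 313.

10

φ(313) = 313 − 1 = 312 = 2^3 · 3 · 13.
Test candidates g = 2, 3, … against the prime factors q ∈ {2, 3, 13} of φ(313): g is a generator iff g^(312/q) ≢ 1 for every such q.
g = 2: 2^156 ≡ 1 — hits 1, so not a primitive root.
g = 3: 3^156 ≡ 1 — hits 1, so not a primitive root.
g = 4: 4^156 ≡ 1 — hits 1, so not a primitive root.
g = 5: 5^156 ≡ 312; 5^104 ≡ 1 — hits 1, so not a primitive root.
g = 6: 6^156 ≡ 1 — hits 1, so not a primitive root.
g = 7: 7^156 ≡ 312; 7^104 ≡ 1 — hits 1, so not a primitive root.
g = 8: 8^156 ≡ 1 — hits 1, so not a primitive root.
g = 9: 9^156 ≡ 1 — hits 1, so not a primitive root.
g = 10: 10^156 ≡ 312; 10^104 ≡ 214; 10^24 ≡ 103 — none is 1, so 10 is a primitive root.
Hence the least primitive root of 313 is 10.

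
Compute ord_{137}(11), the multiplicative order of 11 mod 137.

68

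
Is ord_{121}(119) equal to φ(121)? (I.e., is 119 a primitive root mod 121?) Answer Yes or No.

No

φ(121) = φ(11^2) = 11·(11−1) = 110 = 2 · 5 · 11.
119 is a primitive root mod 121 iff 119^(φ(121)/q) ≢ 1 for every prime q | φ(121), i.e. q ∈ {2, 5, 11}.
119^55 ≡ 1 (mod 121)  [q = 2: ≡ 1 ✗]
119^22 ≡ 81 (mod 121)  [q = 5: ≢ 1 ✓]
119^10 ≡ 56 (mod 121)  [q = 11: ≢ 1 ✓]
119^55 ≡ 1 shows ord(119) | 55, strictly less than φ(121); not a primitive root.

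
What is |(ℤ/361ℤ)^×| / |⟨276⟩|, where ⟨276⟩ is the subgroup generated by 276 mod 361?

1

The order of 276 must divide φ(361) = φ(19^2) = 19·(19−1) = 342 = 2 · 3^2 · 19.
Divisors of 342: 1, 2, 3, 6, 9, 18, 19, 38, 57, 114, 171, 342.
Compute 276^d (mod 361) for the divisors d until we hit 1:
276^1 ≡ 276
276^2 ≡ 5
276^3 ≡ 297
276^6 ≡ 125
276^9 ≡ 303
276^18 ≡ 115
276^19 ≡ 333
276^38 ≡ 62
276^57 ≡ 69
276^114 ≡ 68
276^171 ≡ 360
276^342 ≡ 1
The order of 276 is 342, so the subgroup it generates has 342 elements.
[(Z/361Z)^× : ⟨276⟩] = 342/342 = 1.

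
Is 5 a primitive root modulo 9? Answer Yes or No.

φ(9) = φ(3^2) = 3·(3−1) = 6 = 2 · 3.
It suffices to check that the order of 5 is not a proper divisor of 6: compute 5^(6/q) for q ∈ {2, 3}.
5^3 ≡ 8 (mod 9)  [q = 2: ≢ 1 ✓]
5^2 ≡ 7 (mod 9)  [q = 3: ≢ 1 ✓]
None equal 1, so ord_9(5) = 6: 5 is a primitive root.

Yes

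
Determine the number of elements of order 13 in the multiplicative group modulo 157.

12

φ(157) = 157 − 1 = 156 = 2^2 · 3 · 13.
In a cyclic group of order 156, there are φ(d) elements of order d for each divisor d of 156, and zero for non-divisors.
13 | 156, and φ(13) = 13 − 1 = 12.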